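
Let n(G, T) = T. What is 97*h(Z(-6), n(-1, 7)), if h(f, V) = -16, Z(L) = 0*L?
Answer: -1552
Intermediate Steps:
Z(L) = 0
97*h(Z(-6), n(-1, 7)) = 97*(-16) = -1552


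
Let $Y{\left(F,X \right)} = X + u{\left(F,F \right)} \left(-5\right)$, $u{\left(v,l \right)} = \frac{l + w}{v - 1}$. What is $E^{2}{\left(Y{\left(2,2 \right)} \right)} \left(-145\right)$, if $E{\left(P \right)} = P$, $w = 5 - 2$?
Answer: $-76705$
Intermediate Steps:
$w = 3$
$u{\left(v,l \right)} = \frac{3 + l}{-1 + v}$ ($u{\left(v,l \right)} = \frac{l + 3}{v - 1} = \frac{3 + l}{-1 + v}$)
$Y{\left(F,X \right)} = X - \frac{5 \left(3 + F\right)}{-1 + F}$ ($Y{\left(F,X \right)} = X + \frac{3 + F}{-1 + F} \left(-5\right) = X - \frac{5 \left(3 + F\right)}{-1 + F}$)
$E^{2}{\left(Y{\left(2,2 \right)} \right)} \left(-145\right) = \left(\frac{-15 - 10 + 2 \left(-1 + 2\right)}{-1 + 2}\right)^{2} \left(-145\right) = \left(\frac{-15 - 10 + 2 \cdot 1}{1}\right)^{2} \left(-145\right) = \left(1 \left(-15 - 10 + 2\right)\right)^{2} \left(-145\right) = \left(1 \left(-23\right)\right)^{2} \left(-145\right) = \left(-23\right)^{2} \left(-145\right) = 529 \left(-145\right) = -76705$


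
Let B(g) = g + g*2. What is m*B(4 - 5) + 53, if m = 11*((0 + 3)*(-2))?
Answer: 251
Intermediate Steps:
B(g) = 3*g (B(g) = g + 2*g = 3*g)
m = -66 (m = 11*(3*(-2)) = 11*(-6) = -66)
m*B(4 - 5) + 53 = -198*(4 - 5) + 53 = -198*(-1) + 53 = -66*(-3) + 53 = 198 + 53 = 251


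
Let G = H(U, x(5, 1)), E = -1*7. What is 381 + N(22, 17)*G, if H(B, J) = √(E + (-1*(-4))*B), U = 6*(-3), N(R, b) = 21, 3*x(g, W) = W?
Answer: 381 + 21*I*√79 ≈ 381.0 + 186.65*I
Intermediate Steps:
x(g, W) = W/3
E = -7
U = -18
H(B, J) = √(-7 + 4*B) (H(B, J) = √(-7 + (-1*(-4))*B) = √(-7 + 4*B))
G = I*√79 (G = √(-7 + 4*(-18)) = √(-7 - 72) = √(-79) = I*√79 ≈ 8.8882*I)
381 + N(22, 17)*G = 381 + 21*(I*√79) = 381 + 21*I*√79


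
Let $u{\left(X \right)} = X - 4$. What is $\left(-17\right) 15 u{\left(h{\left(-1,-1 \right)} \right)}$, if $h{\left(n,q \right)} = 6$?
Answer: $-510$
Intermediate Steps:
$u{\left(X \right)} = -4 + X$
$\left(-17\right) 15 u{\left(h{\left(-1,-1 \right)} \right)} = \left(-17\right) 15 \left(-4 + 6\right) = \left(-255\right) 2 = -510$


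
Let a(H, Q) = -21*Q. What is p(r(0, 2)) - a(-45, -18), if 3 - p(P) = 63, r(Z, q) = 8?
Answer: -438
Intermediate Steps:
p(P) = -60 (p(P) = 3 - 1*63 = 3 - 63 = -60)
p(r(0, 2)) - a(-45, -18) = -60 - (-21)*(-18) = -60 - 1*378 = -60 - 378 = -438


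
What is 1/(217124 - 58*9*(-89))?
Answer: 1/263582 ≈ 3.7939e-6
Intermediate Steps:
1/(217124 - 58*9*(-89)) = 1/(217124 - 522*(-89)) = 1/(217124 + 46458) = 1/263582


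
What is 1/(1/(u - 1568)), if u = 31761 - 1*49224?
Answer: -19031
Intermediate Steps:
u = -17463 (u = 31761 - 49224 = -17463)
1/(1/(u - 1568)) = 1/(1/(-17463 - 1568)) = 1/(1/(-19031)) = 1/(-1/19031) = -19031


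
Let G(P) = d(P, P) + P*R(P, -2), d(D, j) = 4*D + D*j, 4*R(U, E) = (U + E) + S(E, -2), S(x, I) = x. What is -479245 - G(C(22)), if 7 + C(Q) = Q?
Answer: -1918285/4 ≈ -4.7957e+5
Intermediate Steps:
C(Q) = -7 + Q
R(U, E) = E/2 + U/4 (R(U, E) = ((U + E) + E)/4 = ((E + U) + E)/4 = (U + 2*E)/4 = E/2 + U/4)
G(P) = P*(-1 + P/4) + P*(4 + P) (G(P) = P*(4 + P) + P*((1/2)*(-2) + P/4) = P*(4 + P) + P*(-1 + P/4) = P*(-1 + P/4) + P*(4 + P))
-479245 - G(C(22)) = -479245 - (-7 + 22)*(12 + 5*(-7 + 22))/4 = -479245 - 15*(12 + 5*15)/4 = -479245 - 15*(12 + 75)/4 = -479245 - 15*87/4 = -479245 - 1*1305/4 = -479245 - 1305/4 = -1918285/4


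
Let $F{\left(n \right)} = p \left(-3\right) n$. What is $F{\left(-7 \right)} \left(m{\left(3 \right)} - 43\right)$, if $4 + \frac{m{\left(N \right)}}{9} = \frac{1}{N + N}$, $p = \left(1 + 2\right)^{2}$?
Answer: $- \frac{29295}{2} \approx -14648.0$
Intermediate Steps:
$p = 9$ ($p = 3^{2} = 9$)
$m{\left(N \right)} = -36 + \frac{9}{2 N}$ ($m{\left(N \right)} = -36 + \frac{9}{N + N} = -36 + \frac{9}{2 N}$)
$F{\left(n \right)} = - 27 n$ ($F{\left(n \right)} = 9 \left(-3\right) n = - 27 n$)
$F{\left(-7 \right)} \left(m{\left(3 \right)} - 43\right) = \left(-27\right) \left(-7\right) \left(\left(-36 + \frac{9}{2 \cdot 3}\right) - 43\right) = 189 \left(\left(-36 + \frac{9}{2} \cdot \frac{1}{3}\right) - 43\right) = 189 \left(\left(-36 + \frac{3}{2}\right) - 43\right) = 189 \left(- \frac{69}{2} - 43\right) = 189 \left(- \frac{155}{2}\right) = - \frac{29295}{2}$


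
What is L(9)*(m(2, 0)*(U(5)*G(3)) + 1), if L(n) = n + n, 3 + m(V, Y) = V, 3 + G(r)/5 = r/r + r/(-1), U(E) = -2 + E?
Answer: 1368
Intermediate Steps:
G(r) = -10 - 5*r (G(r) = -15 + 5*(r/r + r/(-1)) = -15 + 5*(1 + r*(-1)) = -15 + 5*(1 - r) = -15 + (5 - 5*r) = -10 - 5*r)
m(V, Y) = -3 + V
L(n) = 2*n
L(9)*(m(2, 0)*(U(5)*G(3)) + 1) = (2*9)*((-3 + 2)*((-2 + 5)*(-10 - 5*3)) + 1) = 18*(-3*(-10 - 15) + 1) = 18*(-3*(-25) + 1) = 18*(-1*(-75) + 1) = 18*(75 + 1) = 18*76 = 1368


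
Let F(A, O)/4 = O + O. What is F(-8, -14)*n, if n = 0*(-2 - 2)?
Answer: 0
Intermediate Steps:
F(A, O) = 8*O (F(A, O) = 4*(O + O) = 4*(2*O) = 8*O)
n = 0 (n = 0*(-4) = 0)
F(-8, -14)*n = (8*(-14))*0 = -112*0 = 0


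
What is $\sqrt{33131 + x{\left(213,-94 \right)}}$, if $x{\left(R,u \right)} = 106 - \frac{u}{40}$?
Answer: $\frac{\sqrt{3323935}}{10} \approx 182.32$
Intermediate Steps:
$x{\left(R,u \right)} = 106 - \frac{u}{40}$ ($x{\left(R,u \right)} = 106 - u \frac{1}{40} = 106 - \frac{u}{40}$)
$\sqrt{33131 + x{\left(213,-94 \right)}} = \sqrt{33131 + \left(106 - - \frac{47}{20}\right)} = \sqrt{33131 + \left(106 + \frac{47}{20}\right)} = \sqrt{33131 + \frac{2167}{20}} = \sqrt{\frac{664787}{20}} = \frac{\sqrt{3323935}}{10}$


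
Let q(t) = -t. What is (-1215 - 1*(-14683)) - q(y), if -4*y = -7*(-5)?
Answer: 53837/4 ≈ 13459.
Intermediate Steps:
y = -35/4 (y = -(-7)*(-5)/4 = -1/4*35 = -35/4 ≈ -8.7500)
(-1215 - 1*(-14683)) - q(y) = (-1215 - 1*(-14683)) - (-1)*(-35)/4 = (-1215 + 14683) - 1*35/4 = 13468 - 35/4 = 53837/4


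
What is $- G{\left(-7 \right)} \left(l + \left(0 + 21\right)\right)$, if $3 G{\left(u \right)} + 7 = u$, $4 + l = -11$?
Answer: $28$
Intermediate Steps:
$l = -15$ ($l = -4 - 11 = -15$)
$G{\left(u \right)} = - \frac{7}{3} + \frac{u}{3}$
$- G{\left(-7 \right)} \left(l + \left(0 + 21\right)\right) = - (- \frac{7}{3} + \frac{1}{3} \left(-7\right)) \left(-15 + \left(0 + 21\right)\right) = - (- \frac{7}{3} - \frac{7}{3}) \left(-15 + 21\right) = \left(-1\right) \left(- \frac{14}{3}\right) 6 = \frac{14}{3} \cdot 6 = 28$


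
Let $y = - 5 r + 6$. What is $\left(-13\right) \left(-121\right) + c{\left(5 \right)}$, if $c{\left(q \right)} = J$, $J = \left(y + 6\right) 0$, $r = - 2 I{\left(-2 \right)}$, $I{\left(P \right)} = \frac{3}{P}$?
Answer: $1573$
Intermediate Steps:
$r = 3$ ($r = - 2 \frac{3}{-2} = - 2 \cdot 3 \left(- \frac{1}{2}\right) = \left(-2\right) \left(- \frac{3}{2}\right) = 3$)
$y = -9$ ($y = \left(-5\right) 3 + 6 = -15 + 6 = -9$)
$J = 0$ ($J = \left(-9 + 6\right) 0 = \left(-3\right) 0 = 0$)
$c{\left(q \right)} = 0$
$\left(-13\right) \left(-121\right) + c{\left(5 \right)} = \left(-13\right) \left(-121\right) + 0 = 1573 + 0 = 1573$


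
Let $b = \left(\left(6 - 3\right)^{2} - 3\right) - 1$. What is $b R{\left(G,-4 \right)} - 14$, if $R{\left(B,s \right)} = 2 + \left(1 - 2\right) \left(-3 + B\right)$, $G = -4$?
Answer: $31$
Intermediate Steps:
$R{\left(B,s \right)} = 5 - B$ ($R{\left(B,s \right)} = 2 - \left(-3 + B\right) = 5 - B$)
$b = 5$ ($b = \left(3^{2} - 3\right) - 1 = \left(9 - 3\right) - 1 = 6 - 1 = 5$)
$b R{\left(G,-4 \right)} - 14 = 5 \left(5 - -4\right) - 14 = 5 \left(5 + 4\right) - 14 = 5 \cdot 9 - 14 = 45 - 14 = 31$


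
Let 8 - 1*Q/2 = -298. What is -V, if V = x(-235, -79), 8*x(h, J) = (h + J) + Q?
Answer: -149/4 ≈ -37.250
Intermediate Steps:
Q = 612 (Q = 16 - 2*(-298) = 16 + 596 = 612)
x(h, J) = 153/2 + J/8 + h/8 (x(h, J) = ((h + J) + 612)/8 = ((J + h) + 612)/8 = (612 + J + h)/8 = 153/2 + J/8 + h/8)
V = 149/4 (V = 153/2 + (⅛)*(-79) + (⅛)*(-235) = 153/2 - 79/8 - 235/8 = 149/4 ≈ 37.250)
-V = -1*149/4 = -149/4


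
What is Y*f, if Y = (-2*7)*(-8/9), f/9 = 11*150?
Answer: 184800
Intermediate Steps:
f = 14850 (f = 9*(11*150) = 9*1650 = 14850)
Y = 112/9 (Y = -(-112)/9 = -14*(-8/9) = 112/9 ≈ 12.444)
Y*f = (112/9)*14850 = 184800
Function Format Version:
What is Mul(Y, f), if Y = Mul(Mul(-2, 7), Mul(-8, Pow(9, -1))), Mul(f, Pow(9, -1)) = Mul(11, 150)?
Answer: 184800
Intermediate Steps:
f = 14850 (f = Mul(9, Mul(11, 150)) = Mul(9, 1650) = 14850)
Y = Rational(112, 9) (Y = Mul(-14, Mul(-8, Rational(1, 9))) = Mul(-14, Rational(-8, 9)) = Rational(112, 9) ≈ 12.444)
Mul(Y, f) = Mul(Rational(112, 9), 14850) = 184800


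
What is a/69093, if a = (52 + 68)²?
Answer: 1600/7677 ≈ 0.20841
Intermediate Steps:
a = 14400 (a = 120² = 14400)
a/69093 = 14400/69093 = 14400*(1/69093) = 1600/7677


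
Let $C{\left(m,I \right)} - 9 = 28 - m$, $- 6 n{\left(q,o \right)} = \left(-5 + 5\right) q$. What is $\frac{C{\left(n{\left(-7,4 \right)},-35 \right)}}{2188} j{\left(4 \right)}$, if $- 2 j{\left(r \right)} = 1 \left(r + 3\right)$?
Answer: $- \frac{259}{4376} \approx -0.059186$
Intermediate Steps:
$n{\left(q,o \right)} = 0$ ($n{\left(q,o \right)} = - \frac{\left(-5 + 5\right) q}{6} = - \frac{0 q}{6} = \left(- \frac{1}{6}\right) 0 = 0$)
$j{\left(r \right)} = - \frac{3}{2} - \frac{r}{2}$ ($j{\left(r \right)} = - \frac{1 \left(r + 3\right)}{2} = - \frac{1 \left(3 + r\right)}{2} = - \frac{3 + r}{2} = - \frac{3}{2} - \frac{r}{2}$)
$C{\left(m,I \right)} = 37 - m$ ($C{\left(m,I \right)} = 9 - \left(-28 + m\right) = 37 - m$)
$\frac{C{\left(n{\left(-7,4 \right)},-35 \right)}}{2188} j{\left(4 \right)} = \frac{37 - 0}{2188} \left(- \frac{3}{2} - 2\right) = \left(37 + 0\right) \frac{1}{2188} \left(- \frac{3}{2} - 2\right) = 37 \cdot \frac{1}{2188} \left(- \frac{7}{2}\right) = \frac{37}{2188} \left(- \frac{7}{2}\right) = - \frac{259}{4376}$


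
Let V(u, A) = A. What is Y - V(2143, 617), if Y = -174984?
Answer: -175601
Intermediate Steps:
Y - V(2143, 617) = -174984 - 1*617 = -174984 - 617 = -175601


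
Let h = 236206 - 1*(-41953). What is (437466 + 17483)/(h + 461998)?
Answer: 41359/67287 ≈ 0.61467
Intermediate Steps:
h = 278159 (h = 236206 + 41953 = 278159)
(437466 + 17483)/(h + 461998) = (437466 + 17483)/(278159 + 461998) = 454949/740157 = 454949*(1/740157) = 41359/67287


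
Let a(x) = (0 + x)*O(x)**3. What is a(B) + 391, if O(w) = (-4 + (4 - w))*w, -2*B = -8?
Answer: -15993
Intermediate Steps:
B = 4 (B = -1/2*(-8) = 4)
O(w) = -w**2 (O(w) = (-w)*w = -w**2)
a(x) = -x**7 (a(x) = (0 + x)*(-x**2)**3 = x*(-x**6) = -x**7)
a(B) + 391 = -1*4**7 + 391 = -1*16384 + 391 = -16384 + 391 = -15993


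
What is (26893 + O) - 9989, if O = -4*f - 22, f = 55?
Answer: 16662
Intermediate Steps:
O = -242 (O = -4*55 - 22 = -220 - 22 = -242)
(26893 + O) - 9989 = (26893 - 242) - 9989 = 26651 - 9989 = 16662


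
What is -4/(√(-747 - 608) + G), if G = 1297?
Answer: -1297/420891 + I*√1355/420891 ≈ -0.0030816 + 8.7458e-5*I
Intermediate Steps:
-4/(√(-747 - 608) + G) = -4/(√(-747 - 608) + 1297) = -4/(√(-1355) + 1297) = -4/(I*√1355 + 1297) = -4/(1297 + I*√1355)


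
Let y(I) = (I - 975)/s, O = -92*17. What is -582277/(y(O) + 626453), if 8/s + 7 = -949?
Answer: -1164554/1859727 ≈ -0.62620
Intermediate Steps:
s = -2/239 (s = 8/(-7 - 949) = 8/(-956) = 8*(-1/956) = -2/239 ≈ -0.0083682)
O = -1564
y(I) = 233025/2 - 239*I/2 (y(I) = (I - 975)/(-2/239) = (-975 + I)*(-239/2) = 233025/2 - 239*I/2)
-582277/(y(O) + 626453) = -582277/((233025/2 - 239/2*(-1564)) + 626453) = -582277/((233025/2 + 186898) + 626453) = -582277/(606821/2 + 626453) = -582277/1859727/2 = -582277*2/1859727 = -1164554/1859727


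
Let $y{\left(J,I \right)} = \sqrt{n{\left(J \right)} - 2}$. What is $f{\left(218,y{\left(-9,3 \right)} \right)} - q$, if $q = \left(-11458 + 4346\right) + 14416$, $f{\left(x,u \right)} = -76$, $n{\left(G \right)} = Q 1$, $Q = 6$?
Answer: $-7380$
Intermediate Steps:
$n{\left(G \right)} = 6$ ($n{\left(G \right)} = 6 \cdot 1 = 6$)
$y{\left(J,I \right)} = 2$ ($y{\left(J,I \right)} = \sqrt{6 - 2} = \sqrt{4} = 2$)
$q = 7304$ ($q = -7112 + 14416 = 7304$)
$f{\left(218,y{\left(-9,3 \right)} \right)} - q = -76 - 7304 = -7380$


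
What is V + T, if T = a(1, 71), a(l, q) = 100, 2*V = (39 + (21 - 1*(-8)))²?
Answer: 2412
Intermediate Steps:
V = 2312 (V = (39 + (21 - 1*(-8)))²/2 = (39 + (21 + 8))²/2 = (39 + 29)²/2 = (½)*68² = (½)*4624 = 2312)
T = 100
V + T = 2312 + 100 = 2412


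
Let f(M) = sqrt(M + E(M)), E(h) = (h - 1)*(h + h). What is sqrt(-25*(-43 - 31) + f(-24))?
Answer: sqrt(1850 + 14*sqrt(6)) ≈ 43.408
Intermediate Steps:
E(h) = 2*h*(-1 + h) (E(h) = (-1 + h)*(2*h) = 2*h*(-1 + h))
f(M) = sqrt(M + 2*M*(-1 + M))
sqrt(-25*(-43 - 31) + f(-24)) = sqrt(-25*(-43 - 31) + sqrt(-24*(-1 + 2*(-24)))) = sqrt(-25*(-74) + sqrt(-24*(-1 - 48))) = sqrt(1850 + sqrt(-24*(-49))) = sqrt(1850 + sqrt(1176)) = sqrt(1850 + 14*sqrt(6))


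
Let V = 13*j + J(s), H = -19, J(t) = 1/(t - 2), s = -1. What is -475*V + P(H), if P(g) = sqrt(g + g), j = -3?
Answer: 56050/3 + I*sqrt(38) ≈ 18683.0 + 6.1644*I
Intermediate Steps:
J(t) = 1/(-2 + t)
V = -118/3 (V = 13*(-3) + 1/(-2 - 1) = -39 + 1/(-3) = -39 - 1/3 = -118/3 ≈ -39.333)
P(g) = sqrt(2)*sqrt(g) (P(g) = sqrt(2*g) = sqrt(2)*sqrt(g))
-475*V + P(H) = -475*(-118/3) + sqrt(2)*sqrt(-19) = 56050/3 + sqrt(2)*(I*sqrt(19)) = 56050/3 + I*sqrt(38)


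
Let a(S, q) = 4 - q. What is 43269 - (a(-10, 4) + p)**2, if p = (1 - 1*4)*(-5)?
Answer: 43044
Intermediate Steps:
p = 15 (p = (1 - 4)*(-5) = -3*(-5) = 15)
43269 - (a(-10, 4) + p)**2 = 43269 - ((4 - 1*4) + 15)**2 = 43269 - ((4 - 4) + 15)**2 = 43269 - (0 + 15)**2 = 43269 - 1*15**2 = 43269 - 1*225 = 43269 - 225 = 43044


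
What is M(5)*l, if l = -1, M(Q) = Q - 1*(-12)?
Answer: -17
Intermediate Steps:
M(Q) = 12 + Q (M(Q) = Q + 12 = 12 + Q)
M(5)*l = (12 + 5)*(-1) = 17*(-1) = -17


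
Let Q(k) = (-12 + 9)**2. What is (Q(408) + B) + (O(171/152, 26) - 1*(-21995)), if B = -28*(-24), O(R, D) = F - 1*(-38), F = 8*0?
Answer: 22714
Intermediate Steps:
F = 0
O(R, D) = 38 (O(R, D) = 0 - 1*(-38) = 0 + 38 = 38)
Q(k) = 9 (Q(k) = (-3)**2 = 9)
B = 672
(Q(408) + B) + (O(171/152, 26) - 1*(-21995)) = (9 + 672) + (38 - 1*(-21995)) = 681 + (38 + 21995) = 681 + 22033 = 22714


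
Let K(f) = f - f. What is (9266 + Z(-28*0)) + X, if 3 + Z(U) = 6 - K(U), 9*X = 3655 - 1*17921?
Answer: 69155/9 ≈ 7683.9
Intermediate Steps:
K(f) = 0
X = -14266/9 (X = (3655 - 1*17921)/9 = (3655 - 17921)/9 = (⅑)*(-14266) = -14266/9 ≈ -1585.1)
Z(U) = 3 (Z(U) = -3 + (6 - 1*0) = -3 + (6 + 0) = -3 + 6 = 3)
(9266 + Z(-28*0)) + X = (9266 + 3) - 14266/9 = 9269 - 14266/9 = 69155/9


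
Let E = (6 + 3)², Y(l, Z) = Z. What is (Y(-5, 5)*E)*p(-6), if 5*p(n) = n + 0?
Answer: -486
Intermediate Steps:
p(n) = n/5 (p(n) = (n + 0)/5 = n/5)
E = 81 (E = 9² = 81)
(Y(-5, 5)*E)*p(-6) = (5*81)*((⅕)*(-6)) = 405*(-6/5) = -486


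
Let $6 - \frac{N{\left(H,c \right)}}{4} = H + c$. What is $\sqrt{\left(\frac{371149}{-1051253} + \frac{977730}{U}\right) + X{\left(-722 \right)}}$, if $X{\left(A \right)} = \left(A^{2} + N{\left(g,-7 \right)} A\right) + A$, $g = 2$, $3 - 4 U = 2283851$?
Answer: $\frac{2 \sqrt{224614027306204409054514074}}{42873251099} \approx 699.14$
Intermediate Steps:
$U = -570962$ ($U = \frac{3}{4} - \frac{2283851}{4} = -570962$)
$N{\left(H,c \right)} = 24 - 4 H - 4 c$ ($N{\left(H,c \right)} = 24 - 4 \left(H + c\right) = 24 - \left(4 H + 4 c\right) = 24 - 4 H - 4 c$)
$X{\left(A \right)} = A^{2} + 45 A$ ($X{\left(A \right)} = \left(A^{2} + \left(24 - 8 - -28\right) A\right) + A = \left(A^{2} + \left(24 - 8 + 28\right) A\right) + A = \left(A^{2} + 44 A\right) + A = A^{2} + 45 A$)
$\sqrt{\left(\frac{371149}{-1051253} + \frac{977730}{U}\right) + X{\left(-722 \right)}} = \sqrt{\left(\frac{371149}{-1051253} + \frac{977730}{-570962}\right) - 722 \left(45 - 722\right)} = \sqrt{\left(371149 \left(- \frac{1}{1051253}\right) + 977730 \left(- \frac{1}{570962}\right)\right) - -488794} = \sqrt{\left(- \frac{371149}{1051253} - \frac{488865}{285481}\right) + 488794} = \sqrt{- \frac{88553826502}{42873251099} + 488794} = \sqrt{\frac{20956099343858104}{42873251099}} = \frac{2 \sqrt{224614027306204409054514074}}{42873251099}$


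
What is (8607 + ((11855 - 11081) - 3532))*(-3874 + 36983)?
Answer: 193654541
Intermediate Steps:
(8607 + ((11855 - 11081) - 3532))*(-3874 + 36983) = (8607 + (774 - 3532))*33109 = (8607 - 2758)*33109 = 5849*33109 = 193654541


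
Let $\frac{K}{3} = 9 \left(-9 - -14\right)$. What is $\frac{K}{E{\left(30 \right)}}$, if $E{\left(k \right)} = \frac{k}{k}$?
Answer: $135$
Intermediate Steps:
$E{\left(k \right)} = 1$
$K = 135$ ($K = 3 \cdot 9 \left(-9 - -14\right) = 3 \cdot 9 \left(-9 + 14\right) = 3 \cdot 9 \cdot 5 = 3 \cdot 45 = 135$)
$\frac{K}{E{\left(30 \right)}} = \frac{135}{1} = 135 \cdot 1 = 135$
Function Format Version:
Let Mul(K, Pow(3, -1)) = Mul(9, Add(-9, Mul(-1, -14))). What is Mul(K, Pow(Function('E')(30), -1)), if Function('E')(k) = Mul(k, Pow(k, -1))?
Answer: 135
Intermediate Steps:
Function('E')(k) = 1
K = 135 (K = Mul(3, Mul(9, Add(-9, Mul(-1, -14)))) = Mul(3, Mul(9, Add(-9, 14))) = Mul(3, Mul(9, 5)) = Mul(3, 45) = 135)
Mul(K, Pow(Function('E')(30), -1)) = Mul(135, Pow(1, -1)) = Mul(135, 1) = 135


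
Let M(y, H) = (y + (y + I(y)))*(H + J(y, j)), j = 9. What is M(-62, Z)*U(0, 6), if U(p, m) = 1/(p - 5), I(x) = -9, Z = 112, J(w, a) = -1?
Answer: 14763/5 ≈ 2952.6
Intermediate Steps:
U(p, m) = 1/(-5 + p)
M(y, H) = (-1 + H)*(-9 + 2*y) (M(y, H) = (y + (y - 9))*(H - 1) = (y + (-9 + y))*(-1 + H) = (-9 + 2*y)*(-1 + H) = (-1 + H)*(-9 + 2*y))
M(-62, Z)*U(0, 6) = (9 - 9*112 - 2*(-62) + 2*112*(-62))/(-5 + 0) = (9 - 1008 + 124 - 13888)/(-5) = -14763*(-1/5) = 14763/5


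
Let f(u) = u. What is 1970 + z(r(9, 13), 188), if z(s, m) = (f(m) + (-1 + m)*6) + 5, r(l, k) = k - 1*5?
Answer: 3285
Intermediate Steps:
r(l, k) = -5 + k (r(l, k) = k - 5 = -5 + k)
z(s, m) = -1 + 7*m (z(s, m) = (m + (-1 + m)*6) + 5 = (m + (-6 + 6*m)) + 5 = (-6 + 7*m) + 5 = -1 + 7*m)
1970 + z(r(9, 13), 188) = 1970 + (-1 + 7*188) = 1970 + (-1 + 1316) = 1970 + 1315 = 3285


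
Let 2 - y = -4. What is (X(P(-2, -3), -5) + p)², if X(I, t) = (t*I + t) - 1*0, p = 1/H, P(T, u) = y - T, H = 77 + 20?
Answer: 19044496/9409 ≈ 2024.1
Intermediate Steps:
y = 6 (y = 2 - 1*(-4) = 2 + 4 = 6)
H = 97
P(T, u) = 6 - T
p = 1/97 ≈ 0.010309
X(I, t) = t + I*t (X(I, t) = (I*t + t) + 0 = (t + I*t) + 0 = t + I*t)
(X(P(-2, -3), -5) + p)² = (-5*(1 + (6 - 1*(-2))) + 1/97)² = (-5*(1 + (6 + 2)) + 1/97)² = (-5*(1 + 8) + 1/97)² = (-5*9 + 1/97)² = (-45 + 1/97)² = (-4364/97)² = 19044496/9409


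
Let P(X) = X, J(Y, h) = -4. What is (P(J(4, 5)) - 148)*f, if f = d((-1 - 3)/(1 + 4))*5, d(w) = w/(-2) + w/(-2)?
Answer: -608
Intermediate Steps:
d(w) = -w (d(w) = w*(-½) + w*(-½) = -w/2 - w/2 = -w)
f = 4 (f = -(-1 - 3)/(1 + 4)*5 = -(-4)/5*5 = -1*(-⅘)*5 = (⅘)*5 = 4)
(P(J(4, 5)) - 148)*f = (-4 - 148)*4 = -152*4 = -608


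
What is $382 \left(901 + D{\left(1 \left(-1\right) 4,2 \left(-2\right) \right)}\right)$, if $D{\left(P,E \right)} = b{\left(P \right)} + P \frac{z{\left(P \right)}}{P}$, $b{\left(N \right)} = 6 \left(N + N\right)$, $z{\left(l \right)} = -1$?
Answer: $325464$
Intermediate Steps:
$b{\left(N \right)} = 12 N$ ($b{\left(N \right)} = 6 \cdot 2 N = 12 N$)
$D{\left(P,E \right)} = -1 + 12 P$ ($D{\left(P,E \right)} = 12 P + P \left(- \frac{1}{P}\right) = 12 P - 1 = -1 + 12 P$)
$382 \left(901 + D{\left(1 \left(-1\right) 4,2 \left(-2\right) \right)}\right) = 382 \left(901 + \left(-1 + 12 \cdot 1 \left(-1\right) 4\right)\right) = 382 \left(901 + \left(-1 + 12 \left(\left(-1\right) 4\right)\right)\right) = 382 \left(901 + \left(-1 + 12 \left(-4\right)\right)\right) = 382 \left(901 - 49\right) = 382 \cdot 852 = 325464$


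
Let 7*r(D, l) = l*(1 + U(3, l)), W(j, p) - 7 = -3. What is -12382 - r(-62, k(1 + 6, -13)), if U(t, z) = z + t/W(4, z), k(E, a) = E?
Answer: -49563/4 ≈ -12391.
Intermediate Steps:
W(j, p) = 4 (W(j, p) = 7 - 3 = 4)
U(t, z) = z + t/4
r(D, l) = l*(7/4 + l)/7 (r(D, l) = (l*(1 + (l + (¼)*3)))/7 = (l*(1 + (l + ¾)))/7 = (l*(1 + (¾ + l)))/7 = (l*(7/4 + l))/7 = l*(7/4 + l)/7)
-12382 - r(-62, k(1 + 6, -13)) = -12382 - (1 + 6)*(7 + 4*(1 + 6))/28 = -12382 - 7*(7 + 4*7)/28 = -12382 - 7*(7 + 28)/28 = -12382 - 7*35/28 = -12382 - 1*35/4 = -12382 - 35/4 = -49563/4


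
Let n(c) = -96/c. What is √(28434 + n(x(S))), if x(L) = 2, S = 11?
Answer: 3*√3154 ≈ 168.48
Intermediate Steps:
√(28434 + n(x(S))) = √(28434 - 96/2) = √(28434 - 96*½) = √(28434 - 48) = √28386 = 3*√3154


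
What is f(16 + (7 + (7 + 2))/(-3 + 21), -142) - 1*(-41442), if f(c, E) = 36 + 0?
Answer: 41478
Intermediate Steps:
f(c, E) = 36
f(16 + (7 + (7 + 2))/(-3 + 21), -142) - 1*(-41442) = 36 - 1*(-41442) = 36 + 41442 = 41478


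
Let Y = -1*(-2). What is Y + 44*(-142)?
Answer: -6246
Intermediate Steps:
Y = 2
Y + 44*(-142) = 2 + 44*(-142) = 2 - 6248 = -6246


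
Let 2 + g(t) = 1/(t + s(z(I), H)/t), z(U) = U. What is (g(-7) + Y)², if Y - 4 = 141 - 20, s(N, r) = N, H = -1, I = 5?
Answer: 44023225/2916 ≈ 15097.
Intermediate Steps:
Y = 125 (Y = 4 + (141 - 20) = 4 + 121 = 125)
g(t) = -2 + 1/(t + 5/t)
(g(-7) + Y)² = ((-10 - 7 - 2*(-7)²)/(5 + (-7)²) + 125)² = ((-10 - 7 - 2*49)/(5 + 49) + 125)² = ((-10 - 7 - 98)/54 + 125)² = ((1/54)*(-115) + 125)² = (-115/54 + 125)² = (6635/54)² = 44023225/2916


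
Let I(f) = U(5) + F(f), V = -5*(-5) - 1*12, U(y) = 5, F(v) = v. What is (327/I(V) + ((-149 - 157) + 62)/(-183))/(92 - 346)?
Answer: -39/508 ≈ -0.076772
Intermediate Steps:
V = 13 (V = 25 - 12 = 13)
I(f) = 5 + f
(327/I(V) + ((-149 - 157) + 62)/(-183))/(92 - 346) = (327/(5 + 13) + ((-149 - 157) + 62)/(-183))/(92 - 346) = (327/18 + (-306 + 62)*(-1/183))/(-254) = (327*(1/18) - 244*(-1/183))*(-1/254) = (109/6 + 4/3)*(-1/254) = (39/2)*(-1/254) = -39/508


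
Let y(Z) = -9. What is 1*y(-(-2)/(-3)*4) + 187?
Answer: 178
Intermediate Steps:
1*y(-(-2)/(-3)*4) + 187 = 1*(-9) + 187 = -9 + 187 = 178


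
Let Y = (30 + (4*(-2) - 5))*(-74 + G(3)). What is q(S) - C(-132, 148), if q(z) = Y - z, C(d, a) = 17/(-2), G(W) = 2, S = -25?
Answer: -2381/2 ≈ -1190.5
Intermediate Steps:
Y = -1224 (Y = (30 + (4*(-2) - 5))*(-74 + 2) = (30 + (-8 - 5))*(-72) = (30 - 13)*(-72) = 17*(-72) = -1224)
C(d, a) = -17/2 (C(d, a) = 17*(-½) = -17/2)
q(z) = -1224 - z
q(S) - C(-132, 148) = (-1224 - 1*(-25)) - 1*(-17/2) = (-1224 + 25) + 17/2 = -1199 + 17/2 = -2381/2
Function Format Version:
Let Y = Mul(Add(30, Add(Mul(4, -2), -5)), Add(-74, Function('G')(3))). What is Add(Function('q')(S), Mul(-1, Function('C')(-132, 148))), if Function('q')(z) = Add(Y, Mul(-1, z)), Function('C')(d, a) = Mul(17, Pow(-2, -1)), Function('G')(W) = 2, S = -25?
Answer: Rational(-2381, 2) ≈ -1190.5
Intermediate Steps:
Y = -1224 (Y = Mul(Add(30, Add(Mul(4, -2), -5)), Add(-74, 2)) = Mul(Add(30, Add(-8, -5)), -72) = Mul(Add(30, -13), -72) = Mul(17, -72) = -1224)
Function('C')(d, a) = Rational(-17, 2) (Function('C')(d, a) = Mul(17, Rational(-1, 2)) = Rational(-17, 2))
Function('q')(z) = Add(-1224, Mul(-1, z))
Add(Function('q')(S), Mul(-1, Function('C')(-132, 148))) = Add(Add(-1224, Mul(-1, -25)), Mul(-1, Rational(-17, 2))) = Add(Add(-1224, 25), Rational(17, 2)) = Add(-1199, Rational(17, 2)) = Rational(-2381, 2)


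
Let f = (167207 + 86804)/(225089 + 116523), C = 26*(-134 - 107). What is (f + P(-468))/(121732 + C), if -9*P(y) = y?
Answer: 18017835/39444571192 ≈ 0.00045679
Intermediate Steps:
P(y) = -y/9
C = -6266 (C = 26*(-241) = -6266)
f = 254011/341612 ≈ 0.74357
(f + P(-468))/(121732 + C) = (254011/341612 - 1/9*(-468))/(121732 - 6266) = (254011/341612 + 52)/115466 = (18017835/341612)*(1/115466) = 18017835/39444571192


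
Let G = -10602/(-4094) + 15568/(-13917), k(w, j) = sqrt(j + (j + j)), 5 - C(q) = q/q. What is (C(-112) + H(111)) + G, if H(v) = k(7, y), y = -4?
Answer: 155858717/28488099 + 2*I*sqrt(3) ≈ 5.471 + 3.4641*I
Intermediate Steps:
C(q) = 4 (C(q) = 5 - q/q = 5 - 1*1 = 5 - 1 = 4)
k(w, j) = sqrt(3)*sqrt(j) (k(w, j) = sqrt(j + 2*j) = sqrt(3*j) = sqrt(3)*sqrt(j))
H(v) = 2*I*sqrt(3) (H(v) = sqrt(3)*sqrt(-4) = sqrt(3)*(2*I) = 2*I*sqrt(3))
G = 41906321/28488099 (G = -10602*(-1/4094) + 15568*(-1/13917) = 5301/2047 - 15568/13917 = 41906321/28488099 ≈ 1.4710)
(C(-112) + H(111)) + G = (4 + 2*I*sqrt(3)) + 41906321/28488099 = 155858717/28488099 + 2*I*sqrt(3)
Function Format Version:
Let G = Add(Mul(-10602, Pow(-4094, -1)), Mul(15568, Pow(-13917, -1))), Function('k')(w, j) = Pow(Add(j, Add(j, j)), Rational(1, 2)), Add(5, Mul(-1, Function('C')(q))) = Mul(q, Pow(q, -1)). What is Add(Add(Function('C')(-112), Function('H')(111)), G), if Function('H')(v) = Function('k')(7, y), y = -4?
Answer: Add(Rational(155858717, 28488099), Mul(2, I, Pow(3, Rational(1, 2)))) ≈ Add(5.4710, Mul(3.4641, I))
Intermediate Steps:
Function('C')(q) = 4 (Function('C')(q) = Add(5, Mul(-1, Mul(q, Pow(q, -1)))) = Add(5, Mul(-1, 1)) = Add(5, -1) = 4)
Function('k')(w, j) = Mul(Pow(3, Rational(1, 2)), Pow(j, Rational(1, 2))) (Function('k')(w, j) = Pow(Add(j, Mul(2, j)), Rational(1, 2)) = Pow(Mul(3, j), Rational(1, 2)) = Mul(Pow(3, Rational(1, 2)), Pow(j, Rational(1, 2))))
Function('H')(v) = Mul(2, I, Pow(3, Rational(1, 2))) (Function('H')(v) = Mul(Pow(3, Rational(1, 2)), Pow(-4, Rational(1, 2))) = Mul(Pow(3, Rational(1, 2)), Mul(2, I)) = Mul(2, I, Pow(3, Rational(1, 2))))
G = Rational(41906321, 28488099) (G = Add(Mul(-10602, Rational(-1, 4094)), Mul(15568, Rational(-1, 13917))) = Add(Rational(5301, 2047), Rational(-15568, 13917)) = Rational(41906321, 28488099) ≈ 1.4710)
Add(Add(Function('C')(-112), Function('H')(111)), G) = Add(Add(4, Mul(2, I, Pow(3, Rational(1, 2)))), Rational(41906321, 28488099)) = Add(Rational(155858717, 28488099), Mul(2, I, Pow(3, Rational(1, 2))))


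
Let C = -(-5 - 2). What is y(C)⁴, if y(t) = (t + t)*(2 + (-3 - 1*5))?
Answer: 49787136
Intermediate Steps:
C = 7 (C = -1*(-7) = 7)
y(t) = -12*t (y(t) = (2*t)*(2 + (-3 - 5)) = (2*t)*(2 - 8) = (2*t)*(-6) = -12*t)
y(C)⁴ = (-12*7)⁴ = (-84)⁴ = 49787136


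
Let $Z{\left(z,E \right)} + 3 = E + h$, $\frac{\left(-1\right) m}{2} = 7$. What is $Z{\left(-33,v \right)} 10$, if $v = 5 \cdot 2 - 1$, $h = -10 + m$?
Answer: $-180$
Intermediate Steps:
$m = -14$ ($m = \left(-2\right) 7 = -14$)
$h = -24$ ($h = -10 - 14 = -24$)
$v = 9$ ($v = 10 - 1 = 9$)
$Z{\left(z,E \right)} = -27 + E$ ($Z{\left(z,E \right)} = -3 + \left(E - 24\right) = -3 + \left(-24 + E\right) = -27 + E$)
$Z{\left(-33,v \right)} 10 = \left(-27 + 9\right) 10 = \left(-18\right) 10 = -180$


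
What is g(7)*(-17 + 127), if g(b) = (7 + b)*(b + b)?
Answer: 21560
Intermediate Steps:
g(b) = 2*b*(7 + b) (g(b) = (7 + b)*(2*b) = 2*b*(7 + b))
g(7)*(-17 + 127) = (2*7*(7 + 7))*(-17 + 127) = (2*7*14)*110 = 196*110 = 21560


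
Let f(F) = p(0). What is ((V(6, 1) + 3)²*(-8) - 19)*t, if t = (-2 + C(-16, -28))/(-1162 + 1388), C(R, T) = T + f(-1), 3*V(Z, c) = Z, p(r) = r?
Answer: 3285/113 ≈ 29.071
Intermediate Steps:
V(Z, c) = Z/3
f(F) = 0
C(R, T) = T (C(R, T) = T + 0 = T)
t = -15/113 (t = (-2 - 28)/(-1162 + 1388) = -30/226 = -30*1/226 = -15/113 ≈ -0.13274)
((V(6, 1) + 3)²*(-8) - 19)*t = (((⅓)*6 + 3)²*(-8) - 19)*(-15/113) = ((2 + 3)²*(-8) - 19)*(-15/113) = (5²*(-8) - 19)*(-15/113) = (25*(-8) - 19)*(-15/113) = (-200 - 19)*(-15/113) = -219*(-15/113) = 3285/113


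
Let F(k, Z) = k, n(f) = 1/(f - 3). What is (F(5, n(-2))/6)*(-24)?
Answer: -20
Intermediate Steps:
n(f) = 1/(-3 + f)
(F(5, n(-2))/6)*(-24) = (5/6)*(-24) = ((⅙)*5)*(-24) = (⅚)*(-24) = -20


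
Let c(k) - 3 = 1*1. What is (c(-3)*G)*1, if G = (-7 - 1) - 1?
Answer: -36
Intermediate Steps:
G = -9 (G = -8 - 1 = -9)
c(k) = 4 (c(k) = 3 + 1*1 = 3 + 1 = 4)
(c(-3)*G)*1 = (4*(-9))*1 = -36*1 = -36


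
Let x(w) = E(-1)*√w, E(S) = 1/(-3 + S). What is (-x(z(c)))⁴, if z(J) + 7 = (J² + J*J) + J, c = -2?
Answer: 1/256 ≈ 0.0039063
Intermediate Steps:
z(J) = -7 + J + 2*J² (z(J) = -7 + ((J² + J*J) + J) = -7 + ((J² + J²) + J) = -7 + (2*J² + J) = -7 + (J + 2*J²) = -7 + J + 2*J²)
x(w) = -√w/4 (x(w) = √w/(-3 - 1) = √w/(-4) = -√w/4)
(-x(z(c)))⁴ = (-(-1)*√(-7 - 2 + 2*(-2)²)/4)⁴ = (-(-1)*√(-7 - 2 + 2*4)/4)⁴ = (-(-1)*√(-7 - 2 + 8)/4)⁴ = (-(-1)*√(-1)/4)⁴ = (-(-1)*I/4)⁴ = (I/4)⁴ = 1/256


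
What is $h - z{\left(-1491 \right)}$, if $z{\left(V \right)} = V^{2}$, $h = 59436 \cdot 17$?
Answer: $-1212669$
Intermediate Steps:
$h = 1010412$
$h - z{\left(-1491 \right)} = 1010412 - \left(-1491\right)^{2} = 1010412 - 2223081 = -1212669$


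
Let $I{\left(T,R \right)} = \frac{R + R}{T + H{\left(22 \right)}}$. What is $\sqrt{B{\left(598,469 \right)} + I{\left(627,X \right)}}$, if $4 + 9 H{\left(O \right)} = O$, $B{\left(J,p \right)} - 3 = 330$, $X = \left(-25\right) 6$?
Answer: $\frac{\sqrt{131559753}}{629} \approx 18.235$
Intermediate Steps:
$X = -150$
$B{\left(J,p \right)} = 333$ ($B{\left(J,p \right)} = 3 + 330 = 333$)
$H{\left(O \right)} = - \frac{4}{9} + \frac{O}{9}$
$I{\left(T,R \right)} = \frac{2 R}{2 + T}$ ($I{\left(T,R \right)} = \frac{R + R}{T + \left(- \frac{4}{9} + \frac{1}{9} \cdot 22\right)} = \frac{2 R}{T + \left(- \frac{4}{9} + \frac{22}{9}\right)} = \frac{2 R}{T + 2} = \frac{2 R}{2 + T}$)
$\sqrt{B{\left(598,469 \right)} + I{\left(627,X \right)}} = \sqrt{333 + 2 \left(-150\right) \frac{1}{2 + 627}} = \sqrt{333 + 2 \left(-150\right) \frac{1}{629}} = \sqrt{333 - \frac{300}{629}} = \sqrt{\frac{209157}{629}} = \frac{\sqrt{131559753}}{629}$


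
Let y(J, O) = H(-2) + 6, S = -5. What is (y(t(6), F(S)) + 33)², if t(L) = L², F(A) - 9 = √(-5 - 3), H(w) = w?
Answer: 1369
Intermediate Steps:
F(A) = 9 + 2*I*√2 (F(A) = 9 + √(-5 - 3) = 9 + √(-8) = 9 + 2*I*√2)
y(J, O) = 4 (y(J, O) = -2 + 6 = 4)
(y(t(6), F(S)) + 33)² = (4 + 33)² = 37² = 1369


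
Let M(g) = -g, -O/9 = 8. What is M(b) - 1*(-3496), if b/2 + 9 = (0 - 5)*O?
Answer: 2794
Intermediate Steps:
O = -72 (O = -9*8 = -72)
b = 702 (b = -18 + 2*((0 - 5)*(-72)) = -18 + 2*(-5*(-72)) = -18 + 2*360 = -18 + 720 = 702)
M(b) - 1*(-3496) = -1*702 - 1*(-3496) = -702 + 3496 = 2794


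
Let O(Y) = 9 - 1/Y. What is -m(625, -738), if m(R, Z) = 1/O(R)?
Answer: -625/5624 ≈ -0.11113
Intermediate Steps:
m(R, Z) = 1/(9 - 1/R)
-m(625, -738) = -625/(-1 + 9*625) = -625/(-1 + 5625) = -625/5624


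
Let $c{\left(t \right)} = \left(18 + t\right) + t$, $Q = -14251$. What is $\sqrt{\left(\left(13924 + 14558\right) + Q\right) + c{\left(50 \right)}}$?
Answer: $\sqrt{14349} \approx 119.79$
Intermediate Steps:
$c{\left(t \right)} = 18 + 2 t$
$\sqrt{\left(\left(13924 + 14558\right) + Q\right) + c{\left(50 \right)}} = \sqrt{\left(\left(13924 + 14558\right) - 14251\right) + \left(18 + 2 \cdot 50\right)} = \sqrt{\left(28482 - 14251\right) + \left(18 + 100\right)} = \sqrt{14231 + 118} = \sqrt{14349}$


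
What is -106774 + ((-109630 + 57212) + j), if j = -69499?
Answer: -228691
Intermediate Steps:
-106774 + ((-109630 + 57212) + j) = -106774 + ((-109630 + 57212) - 69499) = -106774 + (-52418 - 69499) = -106774 - 121917 = -228691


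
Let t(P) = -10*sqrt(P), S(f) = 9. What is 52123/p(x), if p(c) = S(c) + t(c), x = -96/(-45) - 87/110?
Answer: -15480531/1757 - 52123*sqrt(146190)/1757 ≈ -20153.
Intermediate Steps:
x = 443/330 (x = -96*(-1/45) - 87*1/110 = 32/15 - 87/110 = 443/330 ≈ 1.3424)
p(c) = 9 - 10*sqrt(c)
52123/p(x) = 52123/(9 - sqrt(146190)/33)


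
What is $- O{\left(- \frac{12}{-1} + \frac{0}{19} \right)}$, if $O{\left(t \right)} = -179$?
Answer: $179$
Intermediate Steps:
$- O{\left(- \frac{12}{-1} + \frac{0}{19} \right)} = \left(-1\right) \left(-179\right) = 179$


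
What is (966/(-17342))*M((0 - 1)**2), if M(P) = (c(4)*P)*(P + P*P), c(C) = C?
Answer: -168/377 ≈ -0.44562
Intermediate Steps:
M(P) = 4*P*(P + P**2) (M(P) = (4*P)*(P + P*P) = (4*P)*(P + P**2) = 4*P*(P + P**2))
(966/(-17342))*M((0 - 1)**2) = (966/(-17342))*(4*((0 - 1)**2)**2*(1 + (0 - 1)**2)) = (966*(-1/17342))*(4*((-1)**2)**2*(1 + (-1)**2)) = -84*1**2*(1 + 1)/377 = -84*2/377 = -21/377*8 = -168/377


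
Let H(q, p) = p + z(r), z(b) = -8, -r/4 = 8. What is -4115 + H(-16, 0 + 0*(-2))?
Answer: -4123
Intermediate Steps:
r = -32 (r = -4*8 = -32)
H(q, p) = -8 + p (H(q, p) = p - 8 = -8 + p)
-4115 + H(-16, 0 + 0*(-2)) = -4115 + (-8 + (0 + 0*(-2))) = -4115 + (-8 + (0 + 0)) = -4115 + (-8 + 0) = -4115 - 8 = -4123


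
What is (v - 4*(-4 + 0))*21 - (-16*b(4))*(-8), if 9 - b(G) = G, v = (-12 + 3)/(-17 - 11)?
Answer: -1189/4 ≈ -297.25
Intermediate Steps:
v = 9/28 (v = -9/(-28) = -9*(-1/28) = 9/28 ≈ 0.32143)
b(G) = 9 - G
(v - 4*(-4 + 0))*21 - (-16*b(4))*(-8) = (9/28 - 4*(-4 + 0))*21 - (-16*(9 - 1*4))*(-8) = (9/28 - 4*(-4))*21 - (-16*(9 - 4))*(-8) = (9/28 + 16)*21 - (-16*5)*(-8) = (457/28)*21 - (-80)*(-8) = 1371/4 - 1*640 = 1371/4 - 640 = -1189/4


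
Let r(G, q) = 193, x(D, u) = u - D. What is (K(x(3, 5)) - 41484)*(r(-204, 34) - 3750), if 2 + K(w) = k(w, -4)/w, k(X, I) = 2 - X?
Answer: 147565702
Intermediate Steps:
K(w) = -2 + (2 - w)/w
(K(x(3, 5)) - 41484)*(r(-204, 34) - 3750) = ((-3 + 2/(5 - 1*3)) - 41484)*(193 - 3750) = ((-3 + 2/(5 - 3)) - 41484)*(-3557) = ((-3 + 2/2) - 41484)*(-3557) = ((-3 + 2*(1/2)) - 41484)*(-3557) = ((-3 + 1) - 41484)*(-3557) = (-2 - 41484)*(-3557) = -41486*(-3557) = 147565702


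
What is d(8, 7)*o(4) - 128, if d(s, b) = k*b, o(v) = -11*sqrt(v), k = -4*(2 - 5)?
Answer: -1976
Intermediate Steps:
k = 12 (k = -4*(-3) = 12)
d(s, b) = 12*b
d(8, 7)*o(4) - 128 = (12*7)*(-11*sqrt(4)) - 128 = 84*(-11*2) - 128 = 84*(-22) - 128 = -1848 - 128 = -1976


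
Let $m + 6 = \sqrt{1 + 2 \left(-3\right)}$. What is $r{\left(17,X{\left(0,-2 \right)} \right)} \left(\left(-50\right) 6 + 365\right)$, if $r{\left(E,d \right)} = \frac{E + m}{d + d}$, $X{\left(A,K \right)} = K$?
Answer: $- \frac{715}{4} - \frac{65 i \sqrt{5}}{4} \approx -178.75 - 36.336 i$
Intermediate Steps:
$m = -6 + i \sqrt{5}$ ($m = -6 + \sqrt{1 + 2 \left(-3\right)} = -6 + \sqrt{1 - 6} = -6 + \sqrt{-5} = -6 + i \sqrt{5} \approx -6.0 + 2.2361 i$)
$r{\left(E,d \right)} = \frac{-6 + E + i \sqrt{5}}{2 d}$ ($r{\left(E,d \right)} = \frac{E - \left(6 - i \sqrt{5}\right)}{d + d} = \frac{-6 + E + i \sqrt{5}}{2 d}$)
$r{\left(17,X{\left(0,-2 \right)} \right)} \left(\left(-50\right) 6 + 365\right) = \frac{-6 + 17 + i \sqrt{5}}{2 \left(-2\right)} \left(\left(-50\right) 6 + 365\right) = \frac{1}{2} \left(- \frac{1}{2}\right) \left(11 + i \sqrt{5}\right) \left(-300 + 365\right) = \left(- \frac{11}{4} - \frac{i \sqrt{5}}{4}\right) 65 = - \frac{715}{4} - \frac{65 i \sqrt{5}}{4}$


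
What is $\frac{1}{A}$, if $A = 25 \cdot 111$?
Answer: $\frac{1}{2775} \approx 0.00036036$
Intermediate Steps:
$A = 2775$
$\frac{1}{A} = \frac{1}{2775}$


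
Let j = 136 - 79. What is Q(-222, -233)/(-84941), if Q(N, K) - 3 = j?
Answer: -60/84941 ≈ -0.00070637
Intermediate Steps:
j = 57
Q(N, K) = 60 (Q(N, K) = 3 + 57 = 60)
Q(-222, -233)/(-84941) = 60/(-84941) = 60*(-1/84941) = -60/84941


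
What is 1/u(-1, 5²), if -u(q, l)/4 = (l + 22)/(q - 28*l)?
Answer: 701/188 ≈ 3.7287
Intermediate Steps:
u(q, l) = -4*(22 + l)/(q - 28*l) (u(q, l) = -4*(l + 22)/(q - 28*l) = -4*(22 + l)/(q - 28*l))
1/u(-1, 5²) = 1/(4*(22 + 5²)/(-1*(-1) + 28*5²)) = 1/(4*(22 + 25)/(1 + 28*25)) = 1/(4*47/(1 + 700)) = 1/(4*47/701) = 1/(4*(1/701)*47) = 1/(188/701) = 701/188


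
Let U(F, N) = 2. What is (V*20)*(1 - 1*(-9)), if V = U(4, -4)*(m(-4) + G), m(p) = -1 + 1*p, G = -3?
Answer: -3200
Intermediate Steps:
m(p) = -1 + p
V = -16 (V = 2*((-1 - 4) - 3) = 2*(-5 - 3) = 2*(-8) = -16)
(V*20)*(1 - 1*(-9)) = (-16*20)*(1 - 1*(-9)) = -320*(1 + 9) = -320*10 = -3200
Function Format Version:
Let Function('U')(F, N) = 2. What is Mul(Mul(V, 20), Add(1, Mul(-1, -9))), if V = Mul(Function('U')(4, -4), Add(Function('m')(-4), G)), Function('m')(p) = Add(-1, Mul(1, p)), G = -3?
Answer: -3200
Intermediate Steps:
Function('m')(p) = Add(-1, p)
V = -16 (V = Mul(2, Add(Add(-1, -4), -3)) = Mul(2, Add(-5, -3)) = Mul(2, -8) = -16)
Mul(Mul(V, 20), Add(1, Mul(-1, -9))) = Mul(Mul(-16, 20), Add(1, Mul(-1, -9))) = Mul(-320, Add(1, 9)) = Mul(-320, 10) = -3200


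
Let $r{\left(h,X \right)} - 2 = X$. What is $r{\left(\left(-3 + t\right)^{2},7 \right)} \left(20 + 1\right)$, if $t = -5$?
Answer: $189$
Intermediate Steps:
$r{\left(h,X \right)} = 2 + X$
$r{\left(\left(-3 + t\right)^{2},7 \right)} \left(20 + 1\right) = \left(2 + 7\right) \left(20 + 1\right) = 9 \cdot 21 = 189$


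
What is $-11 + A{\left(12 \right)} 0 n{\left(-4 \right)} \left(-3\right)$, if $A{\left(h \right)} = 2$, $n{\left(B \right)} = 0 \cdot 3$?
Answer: $-11$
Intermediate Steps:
$n{\left(B \right)} = 0$
$-11 + A{\left(12 \right)} 0 n{\left(-4 \right)} \left(-3\right) = -11 + 2 \cdot 0 \cdot 0 \left(-3\right) = -11 + 2 \cdot 0 \left(-3\right) = -11 + 2 \cdot 0 = -11 + 0 = -11$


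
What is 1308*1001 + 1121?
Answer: 1310429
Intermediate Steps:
1308*1001 + 1121 = 1309308 + 1121 = 1310429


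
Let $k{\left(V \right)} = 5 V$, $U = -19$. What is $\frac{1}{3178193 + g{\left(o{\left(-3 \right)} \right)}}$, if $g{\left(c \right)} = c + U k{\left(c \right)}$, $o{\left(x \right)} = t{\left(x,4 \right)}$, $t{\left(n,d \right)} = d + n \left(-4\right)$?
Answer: $\frac{1}{3176689} \approx 3.1479 \cdot 10^{-7}$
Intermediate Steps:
$t{\left(n,d \right)} = d - 4 n$
$o{\left(x \right)} = 4 - 4 x$
$g{\left(c \right)} = - 94 c$ ($g{\left(c \right)} = c - 19 \cdot 5 c = c - 95 c = - 94 c$)
$\frac{1}{3178193 + g{\left(o{\left(-3 \right)} \right)}} = \frac{1}{3178193 - 94 \left(4 - -12\right)} = \frac{1}{3178193 - 94 \left(4 + 12\right)} = \frac{1}{3178193 - 1504} = \frac{1}{3176689}$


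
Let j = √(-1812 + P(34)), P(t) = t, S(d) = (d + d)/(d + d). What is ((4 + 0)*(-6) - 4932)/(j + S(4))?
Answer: 4956*I/(√1778 - I) ≈ -2.7858 + 117.47*I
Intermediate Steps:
S(d) = 1 (S(d) = (2*d)/((2*d)) = (2*d)*(1/(2*d)) = 1)
j = I*√1778 (j = √(-1812 + 34) = √(-1778) = I*√1778 ≈ 42.166*I)
((4 + 0)*(-6) - 4932)/(j + S(4)) = ((4 + 0)*(-6) - 4932)/(I*√1778 + 1) = (4*(-6) - 4932)/(1 + I*√1778) = (-24 - 4932)/(1 + I*√1778) = -4956/(1 + I*√1778)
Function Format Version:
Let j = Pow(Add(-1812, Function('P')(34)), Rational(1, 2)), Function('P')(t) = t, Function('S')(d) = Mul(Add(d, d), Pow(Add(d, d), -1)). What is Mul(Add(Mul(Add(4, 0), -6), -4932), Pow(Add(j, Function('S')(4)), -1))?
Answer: Mul(4956, I, Pow(Add(Pow(1778, Rational(1, 2)), Mul(-1, I)), -1)) ≈ Add(-2.7858, Mul(117.47, I))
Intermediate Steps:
Function('S')(d) = 1 (Function('S')(d) = Mul(Mul(2, d), Pow(Mul(2, d), -1)) = Mul(Mul(2, d), Mul(Rational(1, 2), Pow(d, -1))) = 1)
j = Mul(I, Pow(1778, Rational(1, 2))) (j = Pow(Add(-1812, 34), Rational(1, 2)) = Pow(-1778, Rational(1, 2)) = Mul(I, Pow(1778, Rational(1, 2))) ≈ Mul(42.166, I))
Mul(Add(Mul(Add(4, 0), -6), -4932), Pow(Add(j, Function('S')(4)), -1)) = Mul(Add(Mul(Add(4, 0), -6), -4932), Pow(Add(Mul(I, Pow(1778, Rational(1, 2))), 1), -1)) = Mul(Add(Mul(4, -6), -4932), Pow(Add(1, Mul(I, Pow(1778, Rational(1, 2)))), -1)) = Mul(Add(-24, -4932), Pow(Add(1, Mul(I, Pow(1778, Rational(1, 2)))), -1)) = Mul(-4956, Pow(Add(1, Mul(I, Pow(1778, Rational(1, 2)))), -1))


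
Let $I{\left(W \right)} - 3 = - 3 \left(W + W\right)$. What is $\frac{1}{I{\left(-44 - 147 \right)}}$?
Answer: $\frac{1}{1149} \approx 0.00087032$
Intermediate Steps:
$I{\left(W \right)} = 3 - 6 W$ ($I{\left(W \right)} = 3 - 3 \left(W + W\right) = 3 - 3 \cdot 2 W = 3 - 6 W$)
$\frac{1}{I{\left(-44 - 147 \right)}} = \frac{1}{3 - 6 \left(-44 - 147\right)} = \frac{1}{3 - -1146} = \frac{1}{3 + 1146} = \frac{1}{1149}$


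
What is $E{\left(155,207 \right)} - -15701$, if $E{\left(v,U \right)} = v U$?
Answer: $47786$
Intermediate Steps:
$E{\left(v,U \right)} = U v$
$E{\left(155,207 \right)} - -15701 = 207 \cdot 155 - -15701 = 32085 + 15701 = 47786$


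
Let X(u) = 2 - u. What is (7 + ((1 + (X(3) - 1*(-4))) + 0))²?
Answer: 121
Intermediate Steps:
(7 + ((1 + (X(3) - 1*(-4))) + 0))² = (7 + ((1 + ((2 - 1*3) - 1*(-4))) + 0))² = (7 + ((1 + ((2 - 3) + 4)) + 0))² = (7 + ((1 + (-1 + 4)) + 0))² = (7 + ((1 + 3) + 0))² = (7 + (4 + 0))² = (7 + 4)² = 11² = 121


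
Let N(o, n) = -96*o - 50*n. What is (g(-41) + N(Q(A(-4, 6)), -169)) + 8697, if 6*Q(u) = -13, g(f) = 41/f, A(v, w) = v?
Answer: 17354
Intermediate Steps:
Q(u) = -13/6 (Q(u) = (1/6)*(-13) = -13/6)
(g(-41) + N(Q(A(-4, 6)), -169)) + 8697 = (41/(-41) + (-96*(-13/6) - 50*(-169))) + 8697 = (41*(-1/41) + (208 + 8450)) + 8697 = (-1 + 8658) + 8697 = 8657 + 8697 = 17354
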